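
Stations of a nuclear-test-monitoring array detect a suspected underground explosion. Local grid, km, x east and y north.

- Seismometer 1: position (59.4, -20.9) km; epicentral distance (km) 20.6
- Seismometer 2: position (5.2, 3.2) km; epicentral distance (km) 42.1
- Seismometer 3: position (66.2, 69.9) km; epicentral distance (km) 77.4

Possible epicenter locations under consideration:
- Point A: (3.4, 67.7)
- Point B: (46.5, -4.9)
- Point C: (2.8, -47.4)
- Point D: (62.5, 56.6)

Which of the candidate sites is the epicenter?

For each candidate, compare |candidate − station| to the reported distance:
Point A: residuals Seismometer 1 84.2, Seismometer 2 22.4, Seismometer 3 14.6 → max 84.2 km
Point B: residuals Seismometer 1 0.0, Seismometer 2 0.0, Seismometer 3 0.0 → max 0.0 km
Point C: residuals Seismometer 1 41.9, Seismometer 2 8.6, Seismometer 3 55.9 → max 55.9 km
Point D: residuals Seismometer 1 57.0, Seismometer 2 36.2, Seismometer 3 63.6 → max 63.6 km
Only Point B has all residuals ≈ 0.

Point B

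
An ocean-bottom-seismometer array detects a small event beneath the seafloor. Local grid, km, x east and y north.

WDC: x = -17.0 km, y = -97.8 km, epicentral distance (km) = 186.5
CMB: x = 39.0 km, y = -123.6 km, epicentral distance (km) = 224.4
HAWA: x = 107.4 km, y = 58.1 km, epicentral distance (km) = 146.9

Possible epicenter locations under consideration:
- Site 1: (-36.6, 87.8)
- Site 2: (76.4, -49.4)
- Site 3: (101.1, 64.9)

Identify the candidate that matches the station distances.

For each candidate, compare |candidate − station| to the reported distance:
Site 1: residuals WDC 0.1, CMB 0.1, HAWA 0.1 → max 0.1 km
Site 2: residuals WDC 81.3, CMB 141.3, HAWA 35.0 → max 141.3 km
Site 3: residuals WDC 14.5, CMB 25.9, HAWA 137.6 → max 137.6 km
Only Site 1 has all residuals ≈ 0.

Site 1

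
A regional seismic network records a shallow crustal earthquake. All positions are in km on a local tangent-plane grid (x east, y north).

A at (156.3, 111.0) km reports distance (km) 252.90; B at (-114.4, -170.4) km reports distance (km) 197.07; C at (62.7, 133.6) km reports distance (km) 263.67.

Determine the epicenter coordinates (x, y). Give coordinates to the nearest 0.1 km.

Circle about each station: (x − 156.3)² + (y − 111.0)² = 252.90²; (x + 114.4)² + (y + 170.4)² = 197.07²; (x − 62.7)² + (y − 133.6)² = 263.67².
Subtracting the A equation from the B and C equations removes the quadratic terms:
-541.4 x − 562.8 y = 30494.66
-187.2 x + 45.2 y = -20533.90
Solving the 2×2 system: x ≈ 78.4, y ≈ -129.6 km.
Check against A (with the unrounded x, y): √((x − 156.3)²+(y − 111.0)²) = 252.90 ≈ 252.90 km. ✓

x ≈ 78.4 km, y ≈ -129.6 km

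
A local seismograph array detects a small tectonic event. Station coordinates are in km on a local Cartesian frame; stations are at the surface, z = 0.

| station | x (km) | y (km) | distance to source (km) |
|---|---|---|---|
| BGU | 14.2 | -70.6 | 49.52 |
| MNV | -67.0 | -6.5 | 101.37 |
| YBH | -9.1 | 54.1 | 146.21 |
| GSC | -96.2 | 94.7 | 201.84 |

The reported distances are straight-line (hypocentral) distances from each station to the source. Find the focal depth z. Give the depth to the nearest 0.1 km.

Each station gives a sphere (x−x_i)² + (y−y_i)² + z² = d_i² (stations at z=0).
Subtracting the BGU sphere from MNV and YBH: z² cancels, leaving linear equations in x and y:
-162.4 x + 128.2 y = -8478.40
-46.6 x + 249.4 y = -21101.51
Solving: x ≈ -17.108, y ≈ -87.806 km (keep extra digits for the depth step; rounded: -17.1, -87.8).
Then from the BGU sphere: z² = 49.52² − (x − 14.2)² − (y + 70.6)² with x = -17.108, y = -87.806, so z ≈ 34.293 ≈ 34.3 km.

z ≈ 34.3 km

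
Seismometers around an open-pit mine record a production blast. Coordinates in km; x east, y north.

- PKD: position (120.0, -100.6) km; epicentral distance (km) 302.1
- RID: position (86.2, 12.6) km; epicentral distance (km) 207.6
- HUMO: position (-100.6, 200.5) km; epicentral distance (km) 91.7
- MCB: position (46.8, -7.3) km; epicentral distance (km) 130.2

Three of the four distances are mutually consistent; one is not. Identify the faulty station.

Solve using three stations at a time. Using PKD, RID, HUMO (subtract circle equations pairwise → linear system) gives (x, y) ≈ (-97.8, 108.8).
Distances from that point to each station vs reported:
  PKD: calculated 302.1 vs reported 302.1 → residual 0.0 km
  RID: calculated 207.6 vs reported 207.6 → residual 0.0 km
  HUMO: calculated 91.8 vs reported 91.7 → residual 0.1 km
  MCB: calculated 185.4 vs reported 130.2 → residual 55.2 km
PKD, RID, HUMO are mutually consistent (residuals ≈ 0); MCB is off by 55.2 km.

MCB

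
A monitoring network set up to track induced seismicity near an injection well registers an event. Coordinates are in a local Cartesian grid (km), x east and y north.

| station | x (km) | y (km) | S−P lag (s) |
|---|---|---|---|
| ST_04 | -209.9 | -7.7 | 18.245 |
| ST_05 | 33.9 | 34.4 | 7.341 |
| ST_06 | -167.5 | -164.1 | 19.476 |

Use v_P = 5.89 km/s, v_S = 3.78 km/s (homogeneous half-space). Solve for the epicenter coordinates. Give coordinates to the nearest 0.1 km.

-18.0 km east, -23.1 km north

Distance from S−P lag: d = Δt · v_P v_S / (v_P − v_S) = Δt · (5.89·3.78)/(5.89−3.78) ≈ 10.5518·Δt.
So d_ST_04 = 192.52, d_ST_05 = 77.46, d_ST_06 = 205.51 km.
Circle about each station: (x + 209.9)² + (y + 7.7)² = 192.52²; (x − 33.9)² + (y − 34.4)² = 77.46²; (x + 167.5)² + (y + 164.1)² = 205.51².
Subtracting pairs of circle equations eliminates x²+y² and gives linear equations (the radical axes):
487.6 x + 84.2 y = -10720.83
84.8 x − 312.8 y = 5697.35
Solving the 2×2 system: x ≈ -18.0, y ≈ -23.1 km.
Check against ST_04 (with the unrounded x, y): √((x + 209.9)²+(y + 7.7)²) = 192.52 ≈ 192.52 km. ✓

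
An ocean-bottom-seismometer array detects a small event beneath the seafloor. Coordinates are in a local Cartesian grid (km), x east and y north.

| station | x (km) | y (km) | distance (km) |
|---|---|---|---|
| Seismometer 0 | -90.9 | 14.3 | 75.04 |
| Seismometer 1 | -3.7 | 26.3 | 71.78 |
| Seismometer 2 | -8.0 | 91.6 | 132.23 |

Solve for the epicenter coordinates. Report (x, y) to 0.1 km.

(-36.6, -37.5)

Circle about each station: (x + 90.9)² + (y − 14.3)² = 75.04²; (x + 3.7)² + (y − 26.3)² = 71.78²; (x + 8.0)² + (y − 91.6)² = 132.23².
Subtracting the Seismometer 0 equation from the Seismometer 1 and Seismometer 2 equations removes the quadratic terms:
174.4 x + 24.0 y = -7283.29
165.8 x + 154.6 y = -11866.51
Solving the 2×2 system: x ≈ -36.6, y ≈ -37.5 km.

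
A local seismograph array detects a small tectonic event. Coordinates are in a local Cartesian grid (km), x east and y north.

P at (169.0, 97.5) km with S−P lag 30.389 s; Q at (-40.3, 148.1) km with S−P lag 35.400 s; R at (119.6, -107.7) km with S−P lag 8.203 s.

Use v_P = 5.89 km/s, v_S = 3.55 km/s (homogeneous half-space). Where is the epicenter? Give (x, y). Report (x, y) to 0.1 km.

Distance from S−P lag: d = Δt · v_P v_S / (v_P − v_S) = Δt · (5.89·3.55)/(5.89−3.55) ≈ 8.9357·Δt.
So d_P = 271.55, d_Q = 316.32, d_R = 73.30 km.
Circle about each station: (x − 169.0)² + (y − 97.5)² = 271.55²; (x + 40.3)² + (y − 148.1)² = 316.32²; (x − 119.6)² + (y + 107.7)² = 73.30².
Subtracting the P equation from the Q and R equations removes the quadratic terms:
-418.6 x + 101.2 y = -40828.49
-98.8 x − 410.4 y = 56202.71
Solving the 2×2 system: x ≈ 60.9, y ≈ -151.6 km.
Check against P (with the unrounded x, y): √((x − 169.0)²+(y − 97.5)²) = 271.55 ≈ 271.55 km. ✓

(60.9, -151.6)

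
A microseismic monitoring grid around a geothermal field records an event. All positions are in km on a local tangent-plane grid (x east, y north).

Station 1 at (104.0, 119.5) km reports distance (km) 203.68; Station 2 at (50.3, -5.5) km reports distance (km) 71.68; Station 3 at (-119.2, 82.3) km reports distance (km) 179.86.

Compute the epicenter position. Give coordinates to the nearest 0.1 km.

Circle about each station: (x − 104.0)² + (y − 119.5)² = 203.68²; (x − 50.3)² + (y + 5.5)² = 71.68²; (x + 119.2)² + (y − 82.3)² = 179.86².
Subtracting the Station 1 equation from the Station 2 and Station 3 equations removes the quadratic terms:
-107.4 x − 250.0 y = 13811.61
-446.4 x − 74.4 y = 5021.60
Solving the 2×2 system: x ≈ -2.2, y ≈ -54.3 km.
Check against Station 1 (with the unrounded x, y): √((x − 104.0)²+(y − 119.5)²) = 203.68 ≈ 203.68 km. ✓

-2.2 km east, -54.3 km north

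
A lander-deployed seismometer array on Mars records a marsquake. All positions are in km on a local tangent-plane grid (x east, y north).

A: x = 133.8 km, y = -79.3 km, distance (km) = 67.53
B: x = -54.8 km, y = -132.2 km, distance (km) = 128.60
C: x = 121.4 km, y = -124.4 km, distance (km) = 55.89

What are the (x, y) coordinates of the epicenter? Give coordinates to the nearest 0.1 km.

(70.2, -102.0)

Circle about each station: (x − 133.8)² + (y + 79.3)² = 67.53²; (x + 54.8)² + (y + 132.2)² = 128.60²; (x − 121.4)² + (y + 124.4)² = 55.89².
Subtracting the A equation from the B and C equations removes the quadratic terms:
-377.2 x − 105.8 y = -15688.71
-24.8 x − 90.2 y = 7459.00
Solving the 2×2 system: x ≈ 70.2, y ≈ -102.0 km.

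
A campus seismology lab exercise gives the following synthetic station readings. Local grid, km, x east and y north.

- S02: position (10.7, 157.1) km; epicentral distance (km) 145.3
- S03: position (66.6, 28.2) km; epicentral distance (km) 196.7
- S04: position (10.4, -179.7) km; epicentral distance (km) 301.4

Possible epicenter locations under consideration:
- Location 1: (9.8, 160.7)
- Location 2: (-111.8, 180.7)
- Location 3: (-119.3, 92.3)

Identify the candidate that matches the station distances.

Location 3

For each candidate, compare |candidate − station| to the reported distance:
Location 1: residuals S02 141.6, S03 52.5, S04 39.0 → max 141.6 km
Location 2: residuals S02 20.5, S03 38.0, S04 79.2 → max 79.2 km
Location 3: residuals S02 0.0, S03 0.1, S04 0.1 → max 0.1 km
Only Location 3 has all residuals ≈ 0.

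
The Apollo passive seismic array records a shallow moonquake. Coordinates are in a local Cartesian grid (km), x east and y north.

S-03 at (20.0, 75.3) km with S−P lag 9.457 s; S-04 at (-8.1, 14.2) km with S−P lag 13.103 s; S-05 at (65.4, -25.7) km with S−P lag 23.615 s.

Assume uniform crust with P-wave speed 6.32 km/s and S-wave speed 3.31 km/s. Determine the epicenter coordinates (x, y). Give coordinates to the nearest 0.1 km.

(-41.3, 99.0)

Distance from S−P lag: d = Δt · v_P v_S / (v_P − v_S) = Δt · (6.32·3.31)/(6.32−3.31) ≈ 6.9499·Δt.
So d_S-03 = 65.73, d_S-04 = 91.06, d_S-05 = 164.12 km.
Circle about each station: (x − 20.0)² + (y − 75.3)² = 65.73²; (x + 8.1)² + (y − 14.2)² = 91.06²; (x − 65.4)² + (y + 25.7)² = 164.12².
Subtracting the S-03 equation from the S-04 and S-05 equations removes the quadratic terms:
-56.2 x − 122.2 y = -9774.33
90.8 x − 202.0 y = -23747.38
Solving the 2×2 system: x ≈ -41.3, y ≈ 99.0 km.
Check against S-03 (with the unrounded x, y): √((x − 20.0)²+(y − 75.3)²) = 65.73 ≈ 65.73 km. ✓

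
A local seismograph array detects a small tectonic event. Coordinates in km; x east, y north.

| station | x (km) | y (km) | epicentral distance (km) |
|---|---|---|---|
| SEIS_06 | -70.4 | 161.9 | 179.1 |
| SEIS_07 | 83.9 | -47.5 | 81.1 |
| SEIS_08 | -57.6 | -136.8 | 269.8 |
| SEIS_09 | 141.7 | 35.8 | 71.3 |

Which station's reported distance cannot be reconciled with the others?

Solve using three stations at a time. Using SEIS_06, SEIS_08, SEIS_09 (subtract circle equations pairwise → linear system) gives (x, y) ≈ (92.5, 87.4).
Distances from that point to each station vs reported:
  SEIS_06: calculated 179.1 vs reported 179.1 → residual 0.0 km
  SEIS_07: calculated 135.2 vs reported 81.1 → residual 54.1 km
  SEIS_08: calculated 269.8 vs reported 269.8 → residual 0.0 km
  SEIS_09: calculated 71.3 vs reported 71.3 → residual 0.0 km
SEIS_06, SEIS_08, SEIS_09 are mutually consistent (residuals ≈ 0); SEIS_07 is off by 54.1 km.

SEIS_07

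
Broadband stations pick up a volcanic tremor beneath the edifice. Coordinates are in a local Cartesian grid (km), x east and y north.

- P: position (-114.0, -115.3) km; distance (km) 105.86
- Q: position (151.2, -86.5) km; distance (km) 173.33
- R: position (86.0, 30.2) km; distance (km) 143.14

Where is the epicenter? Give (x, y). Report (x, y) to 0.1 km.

Circle about each station: (x + 114.0)² + (y + 115.3)² = 105.86²; (x − 151.2)² + (y + 86.5)² = 173.33²; (x − 86.0)² + (y − 30.2)² = 143.14².
Subtracting the P equation from the Q and R equations removes the quadratic terms:
530.4 x + 57.6 y = -14783.35
400.0 x + 291.0 y = -27264.77
Solving the 2×2 system: x ≈ -20.8, y ≈ -65.1 km.

-20.8 km east, -65.1 km north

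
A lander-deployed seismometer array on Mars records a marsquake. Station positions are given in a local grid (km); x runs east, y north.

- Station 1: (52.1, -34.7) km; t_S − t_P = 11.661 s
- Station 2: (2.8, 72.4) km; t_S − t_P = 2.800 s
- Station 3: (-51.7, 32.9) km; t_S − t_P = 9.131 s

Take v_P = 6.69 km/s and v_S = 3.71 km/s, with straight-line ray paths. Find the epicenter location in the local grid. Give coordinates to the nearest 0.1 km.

(20.4, 57.1)

Distance from S−P lag: d = Δt · v_P v_S / (v_P − v_S) = Δt · (6.69·3.71)/(6.69−3.71) ≈ 8.3288·Δt.
So d_Station 1 = 97.12, d_Station 2 = 23.32, d_Station 3 = 76.05 km.
Circle about each station: (x − 52.1)² + (y + 34.7)² = 97.12²; (x − 2.8)² + (y − 72.4)² = 23.32²; (x + 51.7)² + (y − 32.9)² = 76.05².
Subtracting the Station 1 equation from the Station 2 and Station 3 equations removes the quadratic terms:
-98.6 x + 214.2 y = 10219.57
-207.6 x + 135.2 y = 3485.49
Solving the 2×2 system: x ≈ 20.4, y ≈ 57.1 km.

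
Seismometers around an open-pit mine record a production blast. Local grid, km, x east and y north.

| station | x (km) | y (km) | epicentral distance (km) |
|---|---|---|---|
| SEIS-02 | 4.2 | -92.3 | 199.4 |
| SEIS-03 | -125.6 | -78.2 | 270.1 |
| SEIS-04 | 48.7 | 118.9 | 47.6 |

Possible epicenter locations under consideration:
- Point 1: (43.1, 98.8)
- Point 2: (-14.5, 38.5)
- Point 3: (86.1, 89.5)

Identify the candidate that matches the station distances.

Point 3

For each candidate, compare |candidate − station| to the reported distance:
Point 1: residuals SEIS-02 4.4, SEIS-03 25.6, SEIS-04 26.7 → max 26.7 km
Point 2: residuals SEIS-02 67.3, SEIS-03 109.0, SEIS-04 54.7 → max 109.0 km
Point 3: residuals SEIS-02 0.0, SEIS-03 0.0, SEIS-04 0.0 → max 0.0 km
Only Point 3 has all residuals ≈ 0.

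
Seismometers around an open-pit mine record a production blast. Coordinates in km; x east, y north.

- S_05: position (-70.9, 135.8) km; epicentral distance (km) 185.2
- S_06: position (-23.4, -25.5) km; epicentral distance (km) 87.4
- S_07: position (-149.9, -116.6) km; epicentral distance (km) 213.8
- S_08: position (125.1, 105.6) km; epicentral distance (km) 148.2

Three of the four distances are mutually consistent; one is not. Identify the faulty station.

S_06

Solve using three stations at a time. Using S_05, S_07, S_08 (subtract circle equations pairwise → linear system) gives (x, y) ≈ (37.8, -14.2).
Distances from that point to each station vs reported:
  S_05: calculated 185.2 vs reported 185.2 → residual 0.0 km
  S_06: calculated 62.2 vs reported 87.4 → residual 25.2 km
  S_07: calculated 213.8 vs reported 213.8 → residual 0.0 km
  S_08: calculated 148.2 vs reported 148.2 → residual 0.0 km
S_05, S_07, S_08 are mutually consistent (residuals ≈ 0); S_06 is off by 25.2 km.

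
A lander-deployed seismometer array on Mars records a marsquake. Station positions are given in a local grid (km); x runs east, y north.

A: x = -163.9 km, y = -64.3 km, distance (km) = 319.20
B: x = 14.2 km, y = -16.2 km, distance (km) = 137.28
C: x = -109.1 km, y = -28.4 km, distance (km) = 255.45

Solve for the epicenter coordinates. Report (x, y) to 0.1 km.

133.4 km east, 51.9 km north

Circle about each station: (x + 163.9)² + (y + 64.3)² = 319.20²; (x − 14.2)² + (y + 16.2)² = 137.28²; (x + 109.1)² + (y + 28.4)² = 255.45².
Subtracting the A equation from the B and C equations removes the quadratic terms:
356.2 x + 96.2 y = 52509.22
109.6 x + 71.8 y = 18345.61
Solving the 2×2 system: x ≈ 133.4, y ≈ 51.9 km.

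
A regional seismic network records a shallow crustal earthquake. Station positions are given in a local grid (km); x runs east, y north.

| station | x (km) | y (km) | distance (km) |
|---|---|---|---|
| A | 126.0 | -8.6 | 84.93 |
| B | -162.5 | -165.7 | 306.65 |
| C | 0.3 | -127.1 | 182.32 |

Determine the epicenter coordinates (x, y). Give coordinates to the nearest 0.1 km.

Circle about each station: (x − 126.0)² + (y + 8.6)² = 84.93²; (x + 162.5)² + (y + 165.7)² = 306.65²; (x − 0.3)² + (y + 127.1)² = 182.32².
Subtracting pairs of circle equations eliminates x²+y² and gives linear equations (the radical axes):
-577.0 x − 314.2 y = -48908.34
-251.4 x − 237.0 y = -25822.94
Solving the 2×2 system: x ≈ 60.2, y ≈ 45.1 km.
Check against A (with the unrounded x, y): √((x − 126.0)²+(y + 8.6)²) = 84.92 ≈ 84.93 km. ✓

(60.2, 45.1)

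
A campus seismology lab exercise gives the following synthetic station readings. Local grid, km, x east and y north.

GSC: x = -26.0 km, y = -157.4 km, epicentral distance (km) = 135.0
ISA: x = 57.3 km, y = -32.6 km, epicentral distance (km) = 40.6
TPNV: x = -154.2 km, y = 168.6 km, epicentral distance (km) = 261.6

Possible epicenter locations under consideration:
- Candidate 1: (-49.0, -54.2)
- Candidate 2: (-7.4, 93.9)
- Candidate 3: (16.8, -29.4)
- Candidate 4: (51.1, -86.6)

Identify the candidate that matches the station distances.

Candidate 3

For each candidate, compare |candidate − station| to the reported distance:
Candidate 1: residuals GSC 29.3, ISA 67.9, TPNV 15.2 → max 67.9 km
Candidate 2: residuals GSC 117.0, ISA 101.5, TPNV 96.9 → max 117.0 km
Candidate 3: residuals GSC 0.0, ISA 0.0, TPNV 0.0 → max 0.0 km
Candidate 4: residuals GSC 30.3, ISA 13.8, TPNV 65.9 → max 65.9 km
Only Candidate 3 has all residuals ≈ 0.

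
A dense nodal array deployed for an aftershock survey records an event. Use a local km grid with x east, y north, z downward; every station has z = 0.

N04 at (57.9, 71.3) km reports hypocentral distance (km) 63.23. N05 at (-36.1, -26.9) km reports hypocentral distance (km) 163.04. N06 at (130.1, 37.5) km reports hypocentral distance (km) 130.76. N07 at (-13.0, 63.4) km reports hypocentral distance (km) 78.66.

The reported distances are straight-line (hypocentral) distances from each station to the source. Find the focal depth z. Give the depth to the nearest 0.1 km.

depth ≈ 36.0 km

Each station gives a sphere (x−x_i)² + (y−y_i)² + z² = d_i² (stations at z=0).
Subtracting the N04 sphere from N05 and N06: z² cancels, leaving linear equations in x and y:
-188.0 x − 196.4 y = -28993.29
144.4 x − 67.6 y = -3203.98
Solving: x ≈ 32.401, y ≈ 116.608 km (keep extra digits for the depth step; rounded: 32.4, 116.6).
Then from the N04 sphere: z² = 63.23² − (x − 57.9)² − (y − 71.3)² with x = 32.401, y = 116.608, so z ≈ 35.986 ≈ 36.0 km.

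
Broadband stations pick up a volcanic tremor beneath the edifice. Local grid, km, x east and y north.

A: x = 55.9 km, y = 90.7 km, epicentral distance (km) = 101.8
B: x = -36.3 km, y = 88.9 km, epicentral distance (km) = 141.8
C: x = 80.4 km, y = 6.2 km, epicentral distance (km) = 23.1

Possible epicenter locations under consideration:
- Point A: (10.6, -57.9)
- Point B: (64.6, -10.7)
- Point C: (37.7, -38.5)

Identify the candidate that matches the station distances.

Point B

For each candidate, compare |candidate − station| to the reported distance:
Point A: residuals A 53.6, B 12.3, C 71.7 → max 71.7 km
Point B: residuals A 0.0, B 0.0, C 0.0 → max 0.0 km
Point C: residuals A 28.7, B 5.5, C 38.7 → max 38.7 km
Only Point B has all residuals ≈ 0.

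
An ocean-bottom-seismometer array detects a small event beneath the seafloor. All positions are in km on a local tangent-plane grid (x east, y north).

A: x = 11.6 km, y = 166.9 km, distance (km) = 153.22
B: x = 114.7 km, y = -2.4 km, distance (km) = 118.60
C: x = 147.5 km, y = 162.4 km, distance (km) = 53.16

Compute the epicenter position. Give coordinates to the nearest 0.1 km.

Circle about each station: (x − 11.6)² + (y − 166.9)² = 153.22²; (x − 114.7)² + (y + 2.4)² = 118.60²; (x − 147.5)² + (y − 162.4)² = 53.16².
Subtracting the A equation from the B and C equations removes the quadratic terms:
206.2 x − 338.6 y = -5417.91
271.8 x − 9.0 y = 40790.22
Solving the 2×2 system: x ≈ 153.7, y ≈ 109.6 km.

(153.7, 109.6)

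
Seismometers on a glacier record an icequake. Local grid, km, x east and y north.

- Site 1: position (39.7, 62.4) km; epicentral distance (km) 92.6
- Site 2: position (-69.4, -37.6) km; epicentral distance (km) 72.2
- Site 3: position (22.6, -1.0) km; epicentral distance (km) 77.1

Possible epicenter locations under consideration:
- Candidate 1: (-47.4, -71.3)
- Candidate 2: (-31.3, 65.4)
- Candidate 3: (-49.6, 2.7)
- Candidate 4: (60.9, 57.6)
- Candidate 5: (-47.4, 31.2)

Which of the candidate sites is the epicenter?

Candidate 5

For each candidate, compare |candidate − station| to the reported distance:
Candidate 1: residuals Site 1 67.0, Site 2 32.0, Site 3 22.1 → max 67.0 km
Candidate 2: residuals Site 1 21.5, Site 2 37.6, Site 3 8.4 → max 37.6 km
Candidate 3: residuals Site 1 14.8, Site 2 27.3, Site 3 4.8 → max 27.3 km
Candidate 4: residuals Site 1 70.9, Site 2 89.2, Site 3 7.1 → max 89.2 km
Candidate 5: residuals Site 1 0.1, Site 2 0.0, Site 3 0.0 → max 0.1 km
Only Candidate 5 has all residuals ≈ 0.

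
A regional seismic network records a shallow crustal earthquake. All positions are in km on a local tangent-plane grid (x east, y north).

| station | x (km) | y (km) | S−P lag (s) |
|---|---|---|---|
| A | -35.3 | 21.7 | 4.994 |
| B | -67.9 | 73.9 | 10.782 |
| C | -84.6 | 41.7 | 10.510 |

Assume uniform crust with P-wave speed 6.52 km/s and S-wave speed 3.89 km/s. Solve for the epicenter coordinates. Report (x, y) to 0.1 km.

(9.8, 4.8)

Distance from S−P lag: d = Δt · v_P v_S / (v_P − v_S) = Δt · (6.52·3.89)/(6.52−3.89) ≈ 9.6437·Δt.
So d_A = 48.16, d_B = 103.98, d_C = 101.35 km.
Circle about each station: (x + 35.3)² + (y − 21.7)² = 48.16²; (x + 67.9)² + (y − 73.9)² = 103.98²; (x + 84.6)² + (y − 41.7)² = 101.35².
Subtracting the A equation from the B and C equations removes the quadratic terms:
-65.2 x + 104.4 y = -137.81
-98.6 x + 40.0 y = -773.37
Solving the 2×2 system: x ≈ 9.8, y ≈ 4.8 km.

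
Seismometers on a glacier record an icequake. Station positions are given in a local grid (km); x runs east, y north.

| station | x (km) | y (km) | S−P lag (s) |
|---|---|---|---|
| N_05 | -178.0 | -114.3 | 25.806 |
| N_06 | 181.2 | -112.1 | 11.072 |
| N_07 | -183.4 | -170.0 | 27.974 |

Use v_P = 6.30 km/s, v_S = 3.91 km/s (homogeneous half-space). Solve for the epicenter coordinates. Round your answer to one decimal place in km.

Distance from S−P lag: d = Δt · v_P v_S / (v_P − v_S) = Δt · (6.30·3.91)/(6.30−3.91) ≈ 10.3067·Δt.
So d_N_05 = 265.97, d_N_06 = 114.12, d_N_07 = 288.32 km.
Circle about each station: (x + 178.0)² + (y + 114.3)² = 265.97²; (x − 181.2)² + (y + 112.1)² = 114.12²; (x + 183.4)² + (y + 170.0)² = 288.32².
Subtracting the N_05 equation from the N_06 and N_07 equations removes the quadratic terms:
718.4 x + 4.4 y = 58368.03
-10.8 x − 111.4 y = 5398.69
Solving the 2×2 system: x ≈ 81.6, y ≈ -56.4 km.

x ≈ 81.6 km, y ≈ -56.4 km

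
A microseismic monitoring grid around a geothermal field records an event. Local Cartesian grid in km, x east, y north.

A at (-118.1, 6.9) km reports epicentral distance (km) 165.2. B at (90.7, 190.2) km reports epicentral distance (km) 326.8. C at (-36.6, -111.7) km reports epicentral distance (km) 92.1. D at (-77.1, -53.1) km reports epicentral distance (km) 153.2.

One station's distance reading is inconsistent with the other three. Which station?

A

Solve using three stations at a time. Using B, C, D (subtract circle equations pairwise → linear system) gives (x, y) ≈ (52.9, -134.5).
Distances from that point to each station vs reported:
  A: calculated 221.8 vs reported 165.2 → residual 56.6 km
  B: calculated 326.9 vs reported 326.8 → residual 0.1 km
  C: calculated 92.3 vs reported 92.1 → residual 0.2 km
  D: calculated 153.3 vs reported 153.2 → residual 0.1 km
B, C, D are mutually consistent (residuals ≈ 0); A is off by 56.6 km.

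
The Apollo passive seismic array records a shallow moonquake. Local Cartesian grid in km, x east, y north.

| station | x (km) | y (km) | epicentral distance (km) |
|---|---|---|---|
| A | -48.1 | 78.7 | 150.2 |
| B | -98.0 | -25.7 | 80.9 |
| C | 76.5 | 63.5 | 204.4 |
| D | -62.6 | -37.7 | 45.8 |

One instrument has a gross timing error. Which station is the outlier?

C

Solve using three stations at a time. Using A, B, D (subtract circle equations pairwise → linear system) gives (x, y) ≈ (-30.6, -70.5).
Distances from that point to each station vs reported:
  A: calculated 150.2 vs reported 150.2 → residual 0.0 km
  B: calculated 80.9 vs reported 80.9 → residual 0.0 km
  C: calculated 171.5 vs reported 204.4 → residual 32.9 km
  D: calculated 45.8 vs reported 45.8 → residual 0.0 km
A, B, D are mutually consistent (residuals ≈ 0); C is off by 32.9 km.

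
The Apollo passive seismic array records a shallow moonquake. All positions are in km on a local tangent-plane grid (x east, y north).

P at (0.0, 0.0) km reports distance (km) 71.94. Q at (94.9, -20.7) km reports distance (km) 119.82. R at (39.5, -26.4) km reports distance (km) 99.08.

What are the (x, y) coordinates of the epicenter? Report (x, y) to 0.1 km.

(16.6, 70.0)

Circle about each station: x² + y² = 71.94²; (x − 94.9)² + (y + 20.7)² = 119.82²; (x − 39.5)² + (y + 26.4)² = 99.08².
Subtracting pairs of circle equations eliminates x²+y² and gives linear equations (the radical axes):
189.8 x − 41.4 y = 253.03
79.0 x − 52.8 y = -2384.27
Solving the 2×2 system: x ≈ 16.6, y ≈ 70.0 km.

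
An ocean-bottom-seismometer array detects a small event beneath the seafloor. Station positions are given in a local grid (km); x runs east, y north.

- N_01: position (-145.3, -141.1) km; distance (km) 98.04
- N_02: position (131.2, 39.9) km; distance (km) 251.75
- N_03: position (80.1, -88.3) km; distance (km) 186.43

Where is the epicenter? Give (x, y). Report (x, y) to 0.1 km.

-102.9 km east, -52.7 km north

Circle about each station: (x + 145.3)² + (y + 141.1)² = 98.04²; (x − 131.2)² + (y − 39.9)² = 251.75²; (x − 80.1)² + (y + 88.3)² = 186.43².
Subtracting the N_01 equation from the N_02 and N_03 equations removes the quadratic terms:
553.0 x + 362.0 y = -75982.07
450.8 x + 105.6 y = -51952.70
Solving the 2×2 system: x ≈ -102.9, y ≈ -52.7 km.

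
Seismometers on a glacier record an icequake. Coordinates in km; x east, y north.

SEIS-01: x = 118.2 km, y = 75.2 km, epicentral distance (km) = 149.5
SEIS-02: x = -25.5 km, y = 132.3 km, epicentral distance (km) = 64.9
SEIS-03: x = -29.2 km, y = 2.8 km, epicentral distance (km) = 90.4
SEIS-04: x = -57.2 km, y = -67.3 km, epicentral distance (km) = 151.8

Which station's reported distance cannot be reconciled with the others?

SEIS-01

Solve using three stations at a time. Using SEIS-02, SEIS-03, SEIS-04 (subtract circle equations pairwise → linear system) gives (x, y) ≈ (-68.7, 84.0).
Distances from that point to each station vs reported:
  SEIS-01: calculated 187.2 vs reported 149.5 → residual 37.7 km
  SEIS-02: calculated 64.8 vs reported 64.9 → residual 0.1 km
  SEIS-03: calculated 90.3 vs reported 90.4 → residual 0.1 km
  SEIS-04: calculated 151.8 vs reported 151.8 → residual 0.0 km
SEIS-02, SEIS-03, SEIS-04 are mutually consistent (residuals ≈ 0); SEIS-01 is off by 37.7 km.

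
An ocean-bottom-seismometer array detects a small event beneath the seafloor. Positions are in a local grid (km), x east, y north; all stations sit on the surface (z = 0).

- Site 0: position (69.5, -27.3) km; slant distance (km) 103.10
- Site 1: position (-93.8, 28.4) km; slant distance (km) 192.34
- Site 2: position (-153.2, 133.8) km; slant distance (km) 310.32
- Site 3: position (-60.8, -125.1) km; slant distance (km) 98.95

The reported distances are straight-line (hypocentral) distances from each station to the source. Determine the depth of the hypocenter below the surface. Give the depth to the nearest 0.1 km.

Each station gives a sphere (x−x_i)² + (y−y_i)² + z² = d_i² (stations at z=0).
Subtracting the Site 0 sphere from Site 1 and Site 2: z² cancels, leaving linear equations in x and y:
-326.6 x + 111.4 y = -22335.61
-445.4 x + 322.2 y = -49871.75
Solving: x ≈ 29.504, y ≈ -113.999 km (keep extra digits for the depth step; rounded: 29.5, -114.0).
Then from the Site 0 sphere: z² = 103.10² − (x − 69.5)² − (y + 27.3)² with x = 29.504, y = -113.999, so z ≈ 38.900 ≈ 38.9 km.
Check against Site 3 (with the unrounded solution): distance 98.95 ≈ 98.95 km. ✓

depth ≈ 38.9 km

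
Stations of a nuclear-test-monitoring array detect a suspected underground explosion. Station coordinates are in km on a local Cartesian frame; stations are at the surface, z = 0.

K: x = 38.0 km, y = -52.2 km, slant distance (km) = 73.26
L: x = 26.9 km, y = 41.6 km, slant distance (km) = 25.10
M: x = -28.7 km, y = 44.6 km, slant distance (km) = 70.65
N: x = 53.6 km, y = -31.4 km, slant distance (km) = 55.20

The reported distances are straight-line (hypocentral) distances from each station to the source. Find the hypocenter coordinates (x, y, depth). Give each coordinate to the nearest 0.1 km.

x ≈ 37.1 km, y ≈ 20.5 km, depth ≈ 9.0 km

Each station gives a sphere (x−x_i)² + (y−y_i)² + z² = d_i² (stations at z=0).
Subtracting the K sphere from L and M: z² cancels, leaving linear equations in x and y:
-22.2 x + 187.6 y = 3022.35
-133.4 x + 193.6 y = -980.38
Solving: x ≈ 37.102, y ≈ 20.501 km (keep extra digits for the depth step; rounded: 37.1, 20.5).
Then from the K sphere: z² = 73.26² − (x − 38.0)² − (y + 52.2)² with x = 37.102, y = 20.501, so z ≈ 8.988 ≈ 9.0 km.
Check against N (with the unrounded solution): distance 55.20 ≈ 55.20 km. ✓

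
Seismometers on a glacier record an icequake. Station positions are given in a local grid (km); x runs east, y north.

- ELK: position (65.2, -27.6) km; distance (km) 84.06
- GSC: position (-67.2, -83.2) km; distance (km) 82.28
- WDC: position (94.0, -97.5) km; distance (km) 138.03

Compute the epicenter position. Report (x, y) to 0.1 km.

-18.2 km east, -17.1 km north

Circle about each station: (x − 65.2)² + (y + 27.6)² = 84.06²; (x + 67.2)² + (y + 83.2)² = 82.28²; (x − 94.0)² + (y + 97.5)² = 138.03².
Subtracting pairs of circle equations eliminates x²+y² and gives linear equations (the radical axes):
-264.8 x − 111.2 y = 6721.37
57.6 x − 139.8 y = 1343.25
Solving the 2×2 system: x ≈ -18.2, y ≈ -17.1 km.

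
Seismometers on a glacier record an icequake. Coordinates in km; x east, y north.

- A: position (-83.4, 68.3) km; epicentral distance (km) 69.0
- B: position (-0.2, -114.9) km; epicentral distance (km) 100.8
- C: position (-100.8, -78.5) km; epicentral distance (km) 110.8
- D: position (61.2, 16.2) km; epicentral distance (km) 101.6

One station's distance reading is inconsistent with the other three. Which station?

Solve using three stations at a time. Using A, C, D (subtract circle equations pairwise → linear system) gives (x, y) ≈ (-40.4, 14.4).
Distances from that point to each station vs reported:
  A: calculated 69.0 vs reported 69.0 → residual 0.0 km
  B: calculated 135.4 vs reported 100.8 → residual 34.6 km
  C: calculated 110.8 vs reported 110.8 → residual 0.0 km
  D: calculated 101.6 vs reported 101.6 → residual 0.0 km
A, C, D are mutually consistent (residuals ≈ 0); B is off by 34.6 km.

B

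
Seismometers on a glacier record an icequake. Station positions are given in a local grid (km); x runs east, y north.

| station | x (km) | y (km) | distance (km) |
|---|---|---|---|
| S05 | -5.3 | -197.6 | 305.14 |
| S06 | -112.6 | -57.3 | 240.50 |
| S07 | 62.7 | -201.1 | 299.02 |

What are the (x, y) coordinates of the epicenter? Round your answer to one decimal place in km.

(71.2, 97.8)

Circle about each station: (x + 5.3)² + (y + 197.6)² = 305.14²; (x + 112.6)² + (y + 57.3)² = 240.50²; (x − 62.7)² + (y + 201.1)² = 299.02².
Subtracting the S05 equation from the S06 and S07 equations removes the quadratic terms:
-214.6 x + 280.6 y = 12158.37
136.0 x − 7.0 y = 8996.11
Solving the 2×2 system: x ≈ 71.2, y ≈ 97.8 km.
Check against S05 (with the unrounded x, y): √((x + 5.3)²+(y + 197.6)²) = 305.11 ≈ 305.14 km. ✓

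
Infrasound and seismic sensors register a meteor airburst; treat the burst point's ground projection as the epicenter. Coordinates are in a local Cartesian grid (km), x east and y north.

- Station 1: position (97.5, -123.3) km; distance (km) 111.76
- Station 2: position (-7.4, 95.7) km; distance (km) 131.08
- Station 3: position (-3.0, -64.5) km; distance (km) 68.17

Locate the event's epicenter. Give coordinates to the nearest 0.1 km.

Circle about each station: (x − 97.5)² + (y + 123.3)² = 111.76²; (x + 7.4)² + (y − 95.7)² = 131.08²; (x + 3.0)² + (y + 64.5)² = 68.17².
Subtracting pairs of circle equations eliminates x²+y² and gives linear equations (the radical axes):
-209.8 x + 438.0 y = -20187.56
-201.0 x + 117.6 y = -12696.74
Solving the 2×2 system: x ≈ 50.3, y ≈ -22.0 km.

(50.3, -22.0)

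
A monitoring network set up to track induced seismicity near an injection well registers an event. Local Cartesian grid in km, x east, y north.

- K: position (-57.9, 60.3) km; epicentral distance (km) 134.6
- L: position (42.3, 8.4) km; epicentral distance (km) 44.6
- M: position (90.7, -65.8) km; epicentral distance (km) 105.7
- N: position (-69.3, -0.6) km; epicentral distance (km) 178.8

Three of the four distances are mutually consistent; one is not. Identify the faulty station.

N

Solve using three stations at a time. Using K, L, M (subtract circle equations pairwise → linear system) gives (x, y) ≈ (74.9, 38.7).
Distances from that point to each station vs reported:
  K: calculated 134.6 vs reported 134.6 → residual 0.0 km
  L: calculated 44.5 vs reported 44.6 → residual 0.1 km
  M: calculated 105.7 vs reported 105.7 → residual 0.0 km
  N: calculated 149.5 vs reported 178.8 → residual 29.3 km
K, L, M are mutually consistent (residuals ≈ 0); N is off by 29.3 km.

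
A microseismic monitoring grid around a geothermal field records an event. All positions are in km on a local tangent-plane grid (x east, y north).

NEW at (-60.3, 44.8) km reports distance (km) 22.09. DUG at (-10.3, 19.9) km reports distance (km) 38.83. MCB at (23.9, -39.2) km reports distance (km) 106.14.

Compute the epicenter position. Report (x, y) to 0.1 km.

Circle about each station: (x + 60.3)² + (y − 44.8)² = 22.09²; (x + 10.3)² + (y − 19.9)² = 38.83²; (x − 23.9)² + (y + 39.2)² = 106.14².
Subtracting the NEW equation from the DUG and MCB equations removes the quadratic terms:
100.0 x − 49.8 y = -6160.83
168.4 x − 168.0 y = -14313.01
Solving the 2×2 system: x ≈ -38.3, y ≈ 46.8 km.
Check against NEW (with the unrounded x, y): √((x + 60.3)²+(y − 44.8)²) = 22.09 ≈ 22.09 km. ✓

x ≈ -38.3 km, y ≈ 46.8 km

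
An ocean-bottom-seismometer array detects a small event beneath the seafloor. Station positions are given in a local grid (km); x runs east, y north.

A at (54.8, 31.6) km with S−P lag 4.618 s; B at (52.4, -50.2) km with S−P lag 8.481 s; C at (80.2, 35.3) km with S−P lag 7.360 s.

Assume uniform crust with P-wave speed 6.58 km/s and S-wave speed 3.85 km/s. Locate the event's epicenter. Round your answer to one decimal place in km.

Distance from S−P lag: d = Δt · v_P v_S / (v_P − v_S) = Δt · (6.58·3.85)/(6.58−3.85) ≈ 9.2795·Δt.
So d_A = 42.85, d_B = 78.70, d_C = 68.30 km.
Circle about each station: (x − 54.8)² + (y − 31.6)² = 42.85²; (x − 52.4)² + (y + 50.2)² = 78.70²; (x − 80.2)² + (y − 35.3)² = 68.30².
Subtracting the A equation from the B and C equations removes the quadratic terms:
-4.8 x − 163.6 y = -3093.37
50.8 x + 7.4 y = 847.76
Solving the 2×2 system: x ≈ 14.0, y ≈ 18.5 km.

x ≈ 14.0 km, y ≈ 18.5 km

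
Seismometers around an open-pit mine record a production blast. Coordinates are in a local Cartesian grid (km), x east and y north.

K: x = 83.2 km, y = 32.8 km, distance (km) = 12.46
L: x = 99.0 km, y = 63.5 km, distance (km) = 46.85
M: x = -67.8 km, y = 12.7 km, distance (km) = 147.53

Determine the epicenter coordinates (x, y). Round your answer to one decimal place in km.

Circle about each station: (x − 83.2)² + (y − 32.8)² = 12.46²; (x − 99.0)² + (y − 63.5)² = 46.85²; (x + 67.8)² + (y − 12.7)² = 147.53².
Subtracting the K equation from the L and M equations removes the quadratic terms:
31.6 x + 61.4 y = 3795.50
-302.0 x − 40.2 y = -24849.80
Solving the 2×2 system: x ≈ 79.5, y ≈ 20.9 km.

79.5 km east, 20.9 km north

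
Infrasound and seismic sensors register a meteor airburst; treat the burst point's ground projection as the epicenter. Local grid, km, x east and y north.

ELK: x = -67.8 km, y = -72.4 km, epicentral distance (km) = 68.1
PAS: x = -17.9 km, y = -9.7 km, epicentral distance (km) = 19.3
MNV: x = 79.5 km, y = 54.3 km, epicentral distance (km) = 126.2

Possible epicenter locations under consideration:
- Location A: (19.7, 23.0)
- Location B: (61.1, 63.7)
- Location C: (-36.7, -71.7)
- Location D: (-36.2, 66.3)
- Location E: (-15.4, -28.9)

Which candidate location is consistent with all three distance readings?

For each candidate, compare |candidate − station| to the reported distance:
Location A: residuals ELK 61.4, PAS 30.5, MNV 58.7 → max 61.4 km
Location B: residuals ELK 119.4, PAS 88.5, MNV 105.5 → max 119.4 km
Location C: residuals ELK 37.0, PAS 45.5, MNV 45.2 → max 45.5 km
Location D: residuals ELK 74.2, PAS 58.9, MNV 9.9 → max 74.2 km
Location E: residuals ELK 0.0, PAS 0.1, MNV 0.0 → max 0.1 km
Only Location E has all residuals ≈ 0.

Location E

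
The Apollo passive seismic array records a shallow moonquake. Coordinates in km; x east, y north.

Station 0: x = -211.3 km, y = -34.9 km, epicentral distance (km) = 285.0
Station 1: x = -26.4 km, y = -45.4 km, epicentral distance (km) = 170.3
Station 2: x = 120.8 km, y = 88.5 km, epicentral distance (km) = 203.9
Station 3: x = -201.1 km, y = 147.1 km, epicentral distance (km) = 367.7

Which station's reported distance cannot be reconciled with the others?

Solve using three stations at a time. Using Station 0, Station 2, Station 3 (subtract circle equations pairwise → linear system) gives (x, y) ≈ (64.3, -107.4).
Distances from that point to each station vs reported:
  Station 0: calculated 285.0 vs reported 285.0 → residual 0.0 km
  Station 1: calculated 109.8 vs reported 170.3 → residual 60.5 km
  Station 2: calculated 203.8 vs reported 203.9 → residual 0.1 km
  Station 3: calculated 367.7 vs reported 367.7 → residual 0.0 km
Station 0, Station 2, Station 3 are mutually consistent (residuals ≈ 0); Station 1 is off by 60.5 km.

Station 1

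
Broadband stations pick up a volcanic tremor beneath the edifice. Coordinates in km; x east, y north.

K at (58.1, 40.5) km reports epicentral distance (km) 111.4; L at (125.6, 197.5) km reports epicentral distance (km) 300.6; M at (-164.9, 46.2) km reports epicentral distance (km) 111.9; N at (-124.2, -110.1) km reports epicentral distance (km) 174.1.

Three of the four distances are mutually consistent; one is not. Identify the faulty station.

L

Solve using three stations at a time. Using K, M, N (subtract circle equations pairwise → linear system) gives (x, y) ≈ (-53.0, 48.8).
Distances from that point to each station vs reported:
  K: calculated 111.4 vs reported 111.4 → residual 0.0 km
  L: calculated 232.4 vs reported 300.6 → residual 68.2 km
  M: calculated 111.9 vs reported 111.9 → residual 0.0 km
  N: calculated 174.1 vs reported 174.1 → residual 0.0 km
K, M, N are mutually consistent (residuals ≈ 0); L is off by 68.2 km.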